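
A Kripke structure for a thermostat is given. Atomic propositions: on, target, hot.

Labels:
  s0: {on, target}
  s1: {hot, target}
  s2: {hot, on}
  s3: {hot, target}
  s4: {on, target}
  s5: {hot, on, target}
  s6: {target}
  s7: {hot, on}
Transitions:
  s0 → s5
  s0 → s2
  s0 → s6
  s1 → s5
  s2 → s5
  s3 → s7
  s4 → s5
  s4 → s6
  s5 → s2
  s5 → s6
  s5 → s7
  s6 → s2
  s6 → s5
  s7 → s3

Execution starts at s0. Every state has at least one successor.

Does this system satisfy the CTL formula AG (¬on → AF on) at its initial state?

Yes

States satisfying ¬on → AF on: {s0, s1, s2, s3, s4, s5, s6, s7}.
States satisfying AG (¬on → AF on): {s0, s1, s2, s3, s4, s5, s6, s7}.
Every state reachable from s0 satisfies ¬on → AF on.
s0 ∈ Sat(AG (¬on → AF on)).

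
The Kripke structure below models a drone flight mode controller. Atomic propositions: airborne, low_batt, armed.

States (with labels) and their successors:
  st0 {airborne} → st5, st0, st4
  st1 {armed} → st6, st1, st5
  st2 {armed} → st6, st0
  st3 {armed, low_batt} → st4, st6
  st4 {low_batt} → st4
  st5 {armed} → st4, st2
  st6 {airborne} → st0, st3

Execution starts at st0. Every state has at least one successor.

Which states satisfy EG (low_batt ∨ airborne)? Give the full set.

States satisfying low_batt ∨ airborne: {st0, st3, st4, st6}.
States satisfying EG (low_batt ∨ airborne): {st0, st3, st4, st6}.

{st0, st3, st4, st6}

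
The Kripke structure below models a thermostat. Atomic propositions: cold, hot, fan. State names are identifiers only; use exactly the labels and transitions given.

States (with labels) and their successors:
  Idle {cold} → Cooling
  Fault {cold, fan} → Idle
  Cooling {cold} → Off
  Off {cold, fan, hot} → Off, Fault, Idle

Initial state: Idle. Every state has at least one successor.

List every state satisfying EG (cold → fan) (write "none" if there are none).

{Off}

States satisfying cold → fan: {Fault, Off}.
States satisfying EG (cold → fan): {Off}.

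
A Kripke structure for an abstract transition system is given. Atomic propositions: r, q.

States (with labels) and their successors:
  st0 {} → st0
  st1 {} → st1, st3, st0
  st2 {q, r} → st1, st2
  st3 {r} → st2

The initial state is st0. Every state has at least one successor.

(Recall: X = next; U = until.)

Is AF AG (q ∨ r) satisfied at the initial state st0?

Violated

States satisfying AG (q ∨ r): ∅.
States satisfying AF AG (q ∨ r): ∅.
There is a path from st0 along which AG (q ∨ r) never holds.
st0 ∉ Sat(AF AG (q ∨ r)).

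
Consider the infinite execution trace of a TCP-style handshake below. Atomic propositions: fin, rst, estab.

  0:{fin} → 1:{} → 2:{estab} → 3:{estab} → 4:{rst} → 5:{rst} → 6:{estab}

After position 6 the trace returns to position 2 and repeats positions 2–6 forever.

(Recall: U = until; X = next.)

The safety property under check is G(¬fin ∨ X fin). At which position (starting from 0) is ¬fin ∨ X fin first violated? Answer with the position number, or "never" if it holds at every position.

At position 0 the labels are {fin} and the next position 1 has {}, so ¬fin ∨ X fin is false there. This is the first violation.

0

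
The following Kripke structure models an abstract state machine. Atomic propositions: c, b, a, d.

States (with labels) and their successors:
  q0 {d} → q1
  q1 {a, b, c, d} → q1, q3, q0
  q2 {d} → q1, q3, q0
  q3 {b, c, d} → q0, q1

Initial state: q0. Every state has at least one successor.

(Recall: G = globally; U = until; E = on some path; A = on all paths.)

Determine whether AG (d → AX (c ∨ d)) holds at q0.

Satisfied

States satisfying d → AX (c ∨ d): {q0, q1, q2, q3}.
States satisfying AG (d → AX (c ∨ d)): {q0, q1, q2, q3}.
Every state reachable from q0 satisfies d → AX (c ∨ d).
q0 ∈ Sat(AG (d → AX (c ∨ d))).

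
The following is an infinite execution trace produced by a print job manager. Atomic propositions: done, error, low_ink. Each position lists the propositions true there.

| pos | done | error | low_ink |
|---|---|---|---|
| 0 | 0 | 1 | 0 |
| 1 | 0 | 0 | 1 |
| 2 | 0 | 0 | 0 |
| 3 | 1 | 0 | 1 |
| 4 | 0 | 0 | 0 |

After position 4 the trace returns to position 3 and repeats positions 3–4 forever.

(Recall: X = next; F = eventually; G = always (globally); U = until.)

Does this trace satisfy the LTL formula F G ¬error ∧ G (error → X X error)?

Violated

G ¬error holds at position 1, which is reachable from 0, so F G ¬error holds.
error → X X error must hold at every position from 0 onward. It fails at position 0, so G (error → X X error) is false.
Positions where error holds: 0.
Check X X error at each: 0→fails.
At position 0: F G ¬error is true; G (error → X X error) is false; so F G ¬error ∧ G (error → X X error) is false.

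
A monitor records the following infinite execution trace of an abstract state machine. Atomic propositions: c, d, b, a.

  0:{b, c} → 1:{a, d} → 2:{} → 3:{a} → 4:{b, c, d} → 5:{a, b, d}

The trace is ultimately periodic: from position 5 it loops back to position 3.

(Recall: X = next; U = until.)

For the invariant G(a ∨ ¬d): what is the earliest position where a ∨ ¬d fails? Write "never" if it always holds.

4

Check a ∨ ¬d at each position in order: 0 ✓, 1 ✓, 2 ✓, 3 ✓.
At position 4 the labels are {b, c, d}, so a ∨ ¬d is false there. This is the first violation.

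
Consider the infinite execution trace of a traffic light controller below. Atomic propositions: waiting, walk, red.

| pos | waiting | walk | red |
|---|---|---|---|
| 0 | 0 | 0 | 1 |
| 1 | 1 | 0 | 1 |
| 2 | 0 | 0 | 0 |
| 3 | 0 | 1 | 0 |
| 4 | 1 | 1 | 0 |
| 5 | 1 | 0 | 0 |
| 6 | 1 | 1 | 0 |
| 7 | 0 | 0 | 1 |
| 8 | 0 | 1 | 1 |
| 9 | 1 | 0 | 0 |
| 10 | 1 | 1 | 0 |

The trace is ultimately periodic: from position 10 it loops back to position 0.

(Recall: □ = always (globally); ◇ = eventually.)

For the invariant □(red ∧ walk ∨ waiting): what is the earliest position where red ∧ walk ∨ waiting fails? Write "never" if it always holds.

0

At position 0 the labels are {red}, so red ∧ walk ∨ waiting is false there. This is the first violation.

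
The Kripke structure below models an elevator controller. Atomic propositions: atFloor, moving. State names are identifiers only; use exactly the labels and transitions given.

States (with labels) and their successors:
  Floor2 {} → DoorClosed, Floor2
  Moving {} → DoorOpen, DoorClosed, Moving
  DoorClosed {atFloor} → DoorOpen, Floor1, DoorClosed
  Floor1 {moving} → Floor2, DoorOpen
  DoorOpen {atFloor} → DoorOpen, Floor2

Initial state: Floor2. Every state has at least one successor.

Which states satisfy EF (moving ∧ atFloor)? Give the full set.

States satisfying moving ∧ atFloor: ∅.
States satisfying EF (moving ∧ atFloor): ∅.

none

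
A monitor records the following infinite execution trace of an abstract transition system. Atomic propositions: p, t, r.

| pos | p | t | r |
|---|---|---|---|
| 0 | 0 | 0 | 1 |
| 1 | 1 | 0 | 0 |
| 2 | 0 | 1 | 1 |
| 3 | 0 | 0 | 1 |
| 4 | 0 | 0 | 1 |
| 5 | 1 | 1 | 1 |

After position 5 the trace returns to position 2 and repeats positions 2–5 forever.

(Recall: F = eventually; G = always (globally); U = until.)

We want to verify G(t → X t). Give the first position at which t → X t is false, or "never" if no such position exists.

Check t → X t at each position in order: 0 ✓, 1 ✓.
At position 2 the labels are {r, t} and the next position 3 has {r}, so t → X t is false there. This is the first violation.

2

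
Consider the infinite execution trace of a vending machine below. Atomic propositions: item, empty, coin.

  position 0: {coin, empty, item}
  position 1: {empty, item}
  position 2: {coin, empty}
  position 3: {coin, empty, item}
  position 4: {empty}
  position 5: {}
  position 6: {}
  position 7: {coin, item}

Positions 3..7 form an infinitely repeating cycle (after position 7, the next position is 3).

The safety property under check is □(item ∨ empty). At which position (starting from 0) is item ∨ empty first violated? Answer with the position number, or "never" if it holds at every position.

5

Check item ∨ empty at each position in order: 0 ✓, 1 ✓, 2 ✓, 3 ✓, 4 ✓.
At position 5 the labels are {}, so item ∨ empty is false there. This is the first violation.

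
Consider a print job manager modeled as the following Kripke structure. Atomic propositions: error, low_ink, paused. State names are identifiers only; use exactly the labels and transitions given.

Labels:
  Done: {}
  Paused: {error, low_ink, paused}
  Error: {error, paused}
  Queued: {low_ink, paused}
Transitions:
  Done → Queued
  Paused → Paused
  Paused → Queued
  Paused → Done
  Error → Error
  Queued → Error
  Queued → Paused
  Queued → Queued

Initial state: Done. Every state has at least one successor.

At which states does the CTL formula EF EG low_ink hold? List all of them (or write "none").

States satisfying EG low_ink: {Paused, Queued}.
States satisfying EF EG low_ink: {Done, Paused, Queued}.

{Done, Paused, Queued}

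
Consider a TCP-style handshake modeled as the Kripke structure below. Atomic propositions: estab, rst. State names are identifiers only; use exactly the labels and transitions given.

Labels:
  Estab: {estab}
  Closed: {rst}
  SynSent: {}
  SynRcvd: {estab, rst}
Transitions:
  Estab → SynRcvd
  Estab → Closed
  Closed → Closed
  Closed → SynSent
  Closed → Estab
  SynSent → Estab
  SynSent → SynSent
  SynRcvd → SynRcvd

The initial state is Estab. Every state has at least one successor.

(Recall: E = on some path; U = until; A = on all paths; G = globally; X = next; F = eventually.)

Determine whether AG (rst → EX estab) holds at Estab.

Holds

States satisfying rst → EX estab: {Estab, Closed, SynSent, SynRcvd}.
States satisfying AG (rst → EX estab): {Estab, Closed, SynSent, SynRcvd}.
Every state reachable from Estab satisfies rst → EX estab.
Estab ∈ Sat(AG (rst → EX estab)).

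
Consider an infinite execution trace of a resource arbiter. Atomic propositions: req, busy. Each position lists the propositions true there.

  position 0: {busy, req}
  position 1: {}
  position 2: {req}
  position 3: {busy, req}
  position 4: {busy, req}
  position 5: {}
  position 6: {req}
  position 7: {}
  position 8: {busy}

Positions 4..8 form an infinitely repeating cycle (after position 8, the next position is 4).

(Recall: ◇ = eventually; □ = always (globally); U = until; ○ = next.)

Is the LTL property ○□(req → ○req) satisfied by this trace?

The position after 0 is 1; □(req → ○req) is false there.

Violated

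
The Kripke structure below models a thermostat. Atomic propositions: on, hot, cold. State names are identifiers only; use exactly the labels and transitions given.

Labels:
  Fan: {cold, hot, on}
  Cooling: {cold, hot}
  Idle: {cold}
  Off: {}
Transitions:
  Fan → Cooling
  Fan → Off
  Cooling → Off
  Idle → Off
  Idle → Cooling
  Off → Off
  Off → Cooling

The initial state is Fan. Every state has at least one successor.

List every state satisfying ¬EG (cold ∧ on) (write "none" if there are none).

States satisfying cold ∧ on: {Fan}.
States satisfying EG (cold ∧ on): ∅.
States satisfying ¬EG (cold ∧ on): {Fan, Cooling, Idle, Off}.

{Fan, Cooling, Idle, Off}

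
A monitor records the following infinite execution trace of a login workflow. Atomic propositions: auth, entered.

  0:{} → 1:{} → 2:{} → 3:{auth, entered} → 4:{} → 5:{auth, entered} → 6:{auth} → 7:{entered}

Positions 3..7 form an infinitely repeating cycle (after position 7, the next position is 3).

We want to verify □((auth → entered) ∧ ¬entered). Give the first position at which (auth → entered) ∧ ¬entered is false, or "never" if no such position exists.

3

Check (auth → entered) ∧ ¬entered at each position in order: 0 ✓, 1 ✓, 2 ✓.
At position 3 the labels are {auth, entered}, so (auth → entered) ∧ ¬entered is false there. This is the first violation.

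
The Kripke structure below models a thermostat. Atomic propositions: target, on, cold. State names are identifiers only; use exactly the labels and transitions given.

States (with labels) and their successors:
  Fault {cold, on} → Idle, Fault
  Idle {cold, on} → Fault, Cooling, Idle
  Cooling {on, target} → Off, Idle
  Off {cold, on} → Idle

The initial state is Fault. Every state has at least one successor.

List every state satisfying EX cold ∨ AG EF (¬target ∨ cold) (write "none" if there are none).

{Fault, Idle, Cooling, Off}

States satisfying cold: {Fault, Idle, Off}.
States satisfying EX cold: {Fault, Idle, Cooling, Off}.
States satisfying EF (¬target ∨ cold): {Fault, Idle, Cooling, Off}.
States satisfying AG EF (¬target ∨ cold): {Fault, Idle, Cooling, Off}.
States satisfying EX cold ∨ AG EF (¬target ∨ cold): {Fault, Idle, Cooling, Off}.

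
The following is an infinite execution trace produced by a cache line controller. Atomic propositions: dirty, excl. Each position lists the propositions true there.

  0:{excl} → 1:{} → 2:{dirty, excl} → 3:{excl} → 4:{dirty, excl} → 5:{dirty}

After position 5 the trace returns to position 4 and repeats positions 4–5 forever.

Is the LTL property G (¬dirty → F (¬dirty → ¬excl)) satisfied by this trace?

Yes

¬dirty → F (¬dirty → ¬excl) holds at every position 0..5, and those are all positions ever visited, so G (¬dirty → F (¬dirty → ¬excl)) holds.
Positions where ¬dirty holds: 0, 1, 3.
Check F (¬dirty → ¬excl) at each: 0→ok, 1→ok, 3→ok.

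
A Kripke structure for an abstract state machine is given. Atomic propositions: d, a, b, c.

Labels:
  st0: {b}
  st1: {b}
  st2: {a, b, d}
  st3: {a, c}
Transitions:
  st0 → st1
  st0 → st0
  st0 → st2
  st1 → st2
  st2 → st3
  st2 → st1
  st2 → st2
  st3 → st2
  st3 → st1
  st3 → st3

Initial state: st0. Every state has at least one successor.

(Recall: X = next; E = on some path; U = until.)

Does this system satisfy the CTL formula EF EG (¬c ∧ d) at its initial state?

States satisfying EG (¬c ∧ d): {st2}.
States satisfying EF EG (¬c ∧ d): {st0, st1, st2, st3}.
Some path from st0 reaches a state where EG (¬c ∧ d) holds.
st0 ∈ Sat(EF EG (¬c ∧ d)).

Satisfied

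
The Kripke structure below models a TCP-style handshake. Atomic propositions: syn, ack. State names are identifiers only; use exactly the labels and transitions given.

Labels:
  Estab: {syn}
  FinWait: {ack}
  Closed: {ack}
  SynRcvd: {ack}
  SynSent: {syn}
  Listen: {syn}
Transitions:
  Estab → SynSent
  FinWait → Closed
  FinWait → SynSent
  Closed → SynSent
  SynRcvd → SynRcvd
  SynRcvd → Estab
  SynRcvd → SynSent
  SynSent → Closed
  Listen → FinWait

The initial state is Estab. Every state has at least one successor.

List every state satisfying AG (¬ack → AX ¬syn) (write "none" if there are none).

States satisfying ¬ack → AX ¬syn: {FinWait, Closed, SynRcvd, SynSent, Listen}.
States satisfying AG (¬ack → AX ¬syn): {FinWait, Closed, SynSent, Listen}.

{FinWait, Closed, SynSent, Listen}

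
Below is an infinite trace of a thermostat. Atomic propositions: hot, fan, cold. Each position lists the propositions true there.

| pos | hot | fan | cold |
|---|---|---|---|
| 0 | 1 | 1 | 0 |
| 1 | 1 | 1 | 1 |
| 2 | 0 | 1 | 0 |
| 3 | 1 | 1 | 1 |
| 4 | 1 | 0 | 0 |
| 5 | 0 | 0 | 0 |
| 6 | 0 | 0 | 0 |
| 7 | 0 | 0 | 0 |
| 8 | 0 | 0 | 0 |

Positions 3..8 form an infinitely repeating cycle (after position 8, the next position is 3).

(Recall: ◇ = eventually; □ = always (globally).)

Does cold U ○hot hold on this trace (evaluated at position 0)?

Walking from position 0: ○hot first holds at position 0, and cold holds at every earlier position along the way, so cold U ○hot holds.

Satisfied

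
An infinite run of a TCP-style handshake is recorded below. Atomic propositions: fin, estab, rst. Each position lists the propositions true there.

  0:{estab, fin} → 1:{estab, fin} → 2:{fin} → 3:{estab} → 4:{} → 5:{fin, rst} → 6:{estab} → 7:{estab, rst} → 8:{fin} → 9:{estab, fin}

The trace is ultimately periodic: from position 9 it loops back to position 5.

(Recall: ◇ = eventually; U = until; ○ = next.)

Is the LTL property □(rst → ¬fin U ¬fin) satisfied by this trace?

Does not hold

rst → ¬fin U ¬fin must hold at every position from 0 onward. It fails at position 5, so □(rst → ¬fin U ¬fin) is false.
Positions where rst holds: 5, 7.
Check ¬fin U ¬fin at each: 5→fails, 7→ok.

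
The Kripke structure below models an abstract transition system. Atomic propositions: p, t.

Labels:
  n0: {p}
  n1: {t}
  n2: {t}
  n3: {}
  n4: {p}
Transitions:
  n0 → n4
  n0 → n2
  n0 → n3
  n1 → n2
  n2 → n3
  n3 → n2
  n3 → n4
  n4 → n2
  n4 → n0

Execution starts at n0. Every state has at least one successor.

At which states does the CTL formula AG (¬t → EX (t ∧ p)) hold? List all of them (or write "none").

States satisfying ¬t → EX (t ∧ p): {n1, n2}.
States satisfying AG (¬t → EX (t ∧ p)): ∅.

none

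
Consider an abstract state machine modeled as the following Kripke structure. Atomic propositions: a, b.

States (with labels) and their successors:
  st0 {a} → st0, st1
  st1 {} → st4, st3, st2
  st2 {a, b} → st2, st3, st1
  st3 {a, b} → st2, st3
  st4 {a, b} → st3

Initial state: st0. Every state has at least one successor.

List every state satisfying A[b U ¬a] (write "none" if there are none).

{st1}

States satisfying b: {st2, st3, st4}.
States satisfying ¬a: {st1}.
States satisfying A[b U ¬a]: {st1}.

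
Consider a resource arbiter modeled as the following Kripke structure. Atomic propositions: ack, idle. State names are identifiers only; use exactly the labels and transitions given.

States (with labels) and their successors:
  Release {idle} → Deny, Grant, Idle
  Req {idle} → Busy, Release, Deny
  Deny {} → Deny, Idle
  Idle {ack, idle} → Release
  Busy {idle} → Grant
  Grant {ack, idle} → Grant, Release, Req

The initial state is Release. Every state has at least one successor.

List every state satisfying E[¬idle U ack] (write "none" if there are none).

States satisfying ¬idle: {Deny}.
States satisfying ack: {Idle, Grant}.
States satisfying E[¬idle U ack]: {Deny, Idle, Grant}.

{Deny, Idle, Grant}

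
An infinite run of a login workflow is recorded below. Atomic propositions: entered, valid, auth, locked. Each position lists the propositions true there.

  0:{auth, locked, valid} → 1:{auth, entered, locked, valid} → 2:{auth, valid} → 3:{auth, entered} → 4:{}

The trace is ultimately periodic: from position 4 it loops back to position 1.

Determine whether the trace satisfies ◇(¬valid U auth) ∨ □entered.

Holds

¬valid U auth holds at position 0, which is reachable from 0, so ◇(¬valid U auth) holds.
entered must hold at every position from 0 onward. It fails at position 0, so □entered is false.
At position 0: ◇(¬valid U auth) is true; □entered is false; so ◇(¬valid U auth) ∨ □entered is true.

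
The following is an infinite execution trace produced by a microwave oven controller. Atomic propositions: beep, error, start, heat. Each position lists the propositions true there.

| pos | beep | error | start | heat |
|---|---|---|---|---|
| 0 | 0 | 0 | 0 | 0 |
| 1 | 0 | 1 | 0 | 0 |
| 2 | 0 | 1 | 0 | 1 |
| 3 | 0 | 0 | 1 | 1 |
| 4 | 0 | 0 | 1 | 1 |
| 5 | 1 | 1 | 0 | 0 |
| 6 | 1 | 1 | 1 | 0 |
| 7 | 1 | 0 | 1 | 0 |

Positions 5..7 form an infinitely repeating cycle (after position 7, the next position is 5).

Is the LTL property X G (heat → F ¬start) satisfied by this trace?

Satisfied

The position after 0 is 1; G (heat → F ¬start) is true there.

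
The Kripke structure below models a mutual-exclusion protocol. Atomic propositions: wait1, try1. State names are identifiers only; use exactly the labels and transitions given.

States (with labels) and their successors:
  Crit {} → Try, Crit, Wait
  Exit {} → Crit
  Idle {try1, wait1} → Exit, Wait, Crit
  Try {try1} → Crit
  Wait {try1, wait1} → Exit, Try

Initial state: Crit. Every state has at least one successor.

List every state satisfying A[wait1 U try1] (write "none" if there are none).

{Idle, Try, Wait}

States satisfying wait1: {Idle, Wait}.
States satisfying try1: {Idle, Try, Wait}.
States satisfying A[wait1 U try1]: {Idle, Try, Wait}.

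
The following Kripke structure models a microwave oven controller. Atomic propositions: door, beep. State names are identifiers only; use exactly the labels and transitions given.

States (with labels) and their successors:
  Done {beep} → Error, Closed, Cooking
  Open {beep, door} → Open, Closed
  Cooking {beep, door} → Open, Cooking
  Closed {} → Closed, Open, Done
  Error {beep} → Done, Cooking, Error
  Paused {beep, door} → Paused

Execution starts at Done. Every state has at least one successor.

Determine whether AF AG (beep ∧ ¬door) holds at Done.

States satisfying AG (beep ∧ ¬door): ∅.
States satisfying AF AG (beep ∧ ¬door): ∅.
There is a path from Done along which AG (beep ∧ ¬door) never holds.
Done ∉ Sat(AF AG (beep ∧ ¬door)).

Does not hold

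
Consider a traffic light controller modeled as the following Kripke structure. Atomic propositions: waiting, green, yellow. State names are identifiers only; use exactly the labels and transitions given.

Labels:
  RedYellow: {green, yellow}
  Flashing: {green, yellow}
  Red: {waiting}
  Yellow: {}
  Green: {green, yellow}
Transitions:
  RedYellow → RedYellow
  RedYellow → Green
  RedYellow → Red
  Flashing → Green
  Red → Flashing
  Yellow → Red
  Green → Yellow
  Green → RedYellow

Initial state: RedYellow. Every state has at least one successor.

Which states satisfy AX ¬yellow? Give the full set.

{Yellow}

States satisfying ¬yellow: {Red, Yellow}.
States satisfying AX ¬yellow: {Yellow}.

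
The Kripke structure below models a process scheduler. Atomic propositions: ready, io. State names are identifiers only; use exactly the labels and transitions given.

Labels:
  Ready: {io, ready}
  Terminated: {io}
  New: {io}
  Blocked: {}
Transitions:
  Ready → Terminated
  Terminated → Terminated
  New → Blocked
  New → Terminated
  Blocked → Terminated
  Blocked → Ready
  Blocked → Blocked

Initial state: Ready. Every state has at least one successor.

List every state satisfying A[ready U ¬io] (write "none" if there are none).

States satisfying ready: {Ready}.
States satisfying ¬io: {Blocked}.
States satisfying A[ready U ¬io]: {Blocked}.

{Blocked}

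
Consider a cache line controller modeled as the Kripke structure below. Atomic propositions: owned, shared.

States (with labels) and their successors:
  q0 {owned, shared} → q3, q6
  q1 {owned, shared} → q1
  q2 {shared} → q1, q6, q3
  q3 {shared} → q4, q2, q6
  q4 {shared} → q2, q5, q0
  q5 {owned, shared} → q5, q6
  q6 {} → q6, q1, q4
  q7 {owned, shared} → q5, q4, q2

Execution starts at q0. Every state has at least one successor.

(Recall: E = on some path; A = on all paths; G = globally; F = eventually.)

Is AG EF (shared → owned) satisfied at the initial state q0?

States satisfying EF (shared → owned): {q0, q1, q2, q3, q4, q5, q6, q7}.
States satisfying AG EF (shared → owned): {q0, q1, q2, q3, q4, q5, q6, q7}.
Every state reachable from q0 satisfies EF (shared → owned).
q0 ∈ Sat(AG EF (shared → owned)).

Holds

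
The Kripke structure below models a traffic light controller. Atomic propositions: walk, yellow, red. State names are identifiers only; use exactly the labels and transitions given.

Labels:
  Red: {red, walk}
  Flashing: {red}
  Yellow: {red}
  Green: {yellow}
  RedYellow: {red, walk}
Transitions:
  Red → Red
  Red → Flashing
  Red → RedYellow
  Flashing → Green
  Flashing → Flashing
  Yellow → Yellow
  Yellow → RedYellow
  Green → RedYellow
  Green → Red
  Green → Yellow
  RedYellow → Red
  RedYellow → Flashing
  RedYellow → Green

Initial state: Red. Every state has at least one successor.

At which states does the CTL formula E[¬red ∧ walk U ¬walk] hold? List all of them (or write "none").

States satisfying ¬red ∧ walk: ∅.
States satisfying ¬walk: {Flashing, Yellow, Green}.
States satisfying E[¬red ∧ walk U ¬walk]: {Flashing, Yellow, Green}.

{Flashing, Yellow, Green}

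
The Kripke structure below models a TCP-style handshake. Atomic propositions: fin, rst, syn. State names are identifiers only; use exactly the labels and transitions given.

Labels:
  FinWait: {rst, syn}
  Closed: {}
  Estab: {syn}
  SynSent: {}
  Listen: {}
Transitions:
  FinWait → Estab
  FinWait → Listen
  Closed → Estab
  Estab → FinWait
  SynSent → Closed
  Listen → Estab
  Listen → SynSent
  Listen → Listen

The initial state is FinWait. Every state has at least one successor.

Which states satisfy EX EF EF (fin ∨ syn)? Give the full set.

States satisfying EF EF (fin ∨ syn): {FinWait, Closed, Estab, SynSent, Listen}.
States satisfying EX EF EF (fin ∨ syn): {FinWait, Closed, Estab, SynSent, Listen}.

{FinWait, Closed, Estab, SynSent, Listen}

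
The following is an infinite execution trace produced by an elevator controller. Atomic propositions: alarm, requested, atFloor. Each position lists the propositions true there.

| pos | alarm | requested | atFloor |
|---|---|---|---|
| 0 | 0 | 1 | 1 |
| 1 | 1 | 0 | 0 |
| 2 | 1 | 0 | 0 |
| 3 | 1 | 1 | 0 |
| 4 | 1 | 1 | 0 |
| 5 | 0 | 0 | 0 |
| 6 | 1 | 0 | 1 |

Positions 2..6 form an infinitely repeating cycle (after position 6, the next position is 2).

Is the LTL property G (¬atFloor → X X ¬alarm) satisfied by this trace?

¬atFloor → X X ¬alarm must hold at every position from 0 onward. It fails at position 1, so G (¬atFloor → X X ¬alarm) is false.
Positions where ¬atFloor holds: 1, 2, 3, 4, 5.
Check X X ¬alarm at each: 1→fails, 2→fails, 3→ok, 4→fails, 5→fails.

Does not hold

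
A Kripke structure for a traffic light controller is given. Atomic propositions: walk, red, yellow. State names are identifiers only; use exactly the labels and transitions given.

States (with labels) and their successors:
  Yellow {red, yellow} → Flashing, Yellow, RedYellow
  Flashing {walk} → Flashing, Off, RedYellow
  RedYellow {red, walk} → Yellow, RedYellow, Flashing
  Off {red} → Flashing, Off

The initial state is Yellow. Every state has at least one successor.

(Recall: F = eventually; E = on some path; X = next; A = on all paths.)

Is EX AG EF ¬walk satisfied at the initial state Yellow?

Satisfied

States satisfying AG EF ¬walk: {Yellow, Flashing, RedYellow, Off}.
States satisfying EX AG EF ¬walk: {Yellow, Flashing, RedYellow, Off}.
Yellow ∈ Sat(EX AG EF ¬walk).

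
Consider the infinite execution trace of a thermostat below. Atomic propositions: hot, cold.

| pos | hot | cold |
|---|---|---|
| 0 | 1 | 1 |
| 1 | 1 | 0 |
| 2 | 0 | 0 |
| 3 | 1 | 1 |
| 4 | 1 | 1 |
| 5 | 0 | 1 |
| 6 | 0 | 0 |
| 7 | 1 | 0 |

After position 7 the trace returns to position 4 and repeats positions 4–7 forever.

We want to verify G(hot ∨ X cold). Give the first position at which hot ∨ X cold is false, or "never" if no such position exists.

5

Check hot ∨ X cold at each position in order: 0 ✓, 1 ✓, 2 ✓, 3 ✓, 4 ✓.
At position 5 the labels are {cold} and the next position 6 has {}, so hot ∨ X cold is false there. This is the first violation.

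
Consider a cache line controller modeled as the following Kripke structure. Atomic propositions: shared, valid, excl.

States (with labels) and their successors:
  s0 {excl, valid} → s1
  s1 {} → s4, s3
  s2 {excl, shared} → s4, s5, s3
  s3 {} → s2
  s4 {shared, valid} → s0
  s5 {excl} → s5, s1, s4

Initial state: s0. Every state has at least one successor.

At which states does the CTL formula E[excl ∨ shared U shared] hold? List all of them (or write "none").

States satisfying excl ∨ shared: {s0, s2, s4, s5}.
States satisfying shared: {s2, s4}.
States satisfying E[excl ∨ shared U shared]: {s2, s4, s5}.

{s2, s4, s5}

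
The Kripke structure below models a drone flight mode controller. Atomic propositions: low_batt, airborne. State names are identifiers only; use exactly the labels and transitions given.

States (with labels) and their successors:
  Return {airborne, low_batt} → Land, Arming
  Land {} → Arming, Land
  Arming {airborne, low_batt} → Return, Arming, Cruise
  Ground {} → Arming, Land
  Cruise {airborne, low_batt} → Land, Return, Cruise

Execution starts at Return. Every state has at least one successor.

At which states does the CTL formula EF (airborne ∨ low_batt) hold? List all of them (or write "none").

{Return, Land, Arming, Ground, Cruise}

States satisfying airborne ∨ low_batt: {Return, Arming, Cruise}.
States satisfying EF (airborne ∨ low_batt): {Return, Land, Arming, Ground, Cruise}.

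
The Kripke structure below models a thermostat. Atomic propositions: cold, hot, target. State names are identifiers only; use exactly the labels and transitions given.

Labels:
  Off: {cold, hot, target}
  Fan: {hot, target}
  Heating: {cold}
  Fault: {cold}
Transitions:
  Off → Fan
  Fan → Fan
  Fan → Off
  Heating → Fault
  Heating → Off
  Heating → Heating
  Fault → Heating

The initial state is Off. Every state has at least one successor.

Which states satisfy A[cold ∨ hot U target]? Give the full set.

States satisfying cold ∨ hot: {Off, Fan, Heating, Fault}.
States satisfying target: {Off, Fan}.
States satisfying A[cold ∨ hot U target]: {Off, Fan}.

{Off, Fan}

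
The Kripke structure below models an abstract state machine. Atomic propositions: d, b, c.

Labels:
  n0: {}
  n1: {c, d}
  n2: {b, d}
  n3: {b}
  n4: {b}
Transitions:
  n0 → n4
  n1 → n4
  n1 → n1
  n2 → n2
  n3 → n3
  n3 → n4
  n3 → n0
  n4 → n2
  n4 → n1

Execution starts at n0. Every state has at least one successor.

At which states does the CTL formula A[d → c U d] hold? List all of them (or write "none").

{n0, n1, n2, n4}

States satisfying d → c: {n0, n1, n3, n4}.
States satisfying d: {n1, n2}.
States satisfying A[d → c U d]: {n0, n1, n2, n4}.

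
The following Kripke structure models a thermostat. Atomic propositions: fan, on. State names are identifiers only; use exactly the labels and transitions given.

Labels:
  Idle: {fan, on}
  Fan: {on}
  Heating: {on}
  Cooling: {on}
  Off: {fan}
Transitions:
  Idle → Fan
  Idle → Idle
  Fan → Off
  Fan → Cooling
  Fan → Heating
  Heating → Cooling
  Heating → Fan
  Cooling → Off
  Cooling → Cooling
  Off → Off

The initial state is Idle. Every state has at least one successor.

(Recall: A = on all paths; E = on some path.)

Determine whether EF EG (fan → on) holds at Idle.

Holds

States satisfying EG (fan → on): {Idle, Fan, Heating, Cooling}.
States satisfying EF EG (fan → on): {Idle, Fan, Heating, Cooling}.
Some path from Idle reaches a state where EG (fan → on) holds.
Idle ∈ Sat(EF EG (fan → on)).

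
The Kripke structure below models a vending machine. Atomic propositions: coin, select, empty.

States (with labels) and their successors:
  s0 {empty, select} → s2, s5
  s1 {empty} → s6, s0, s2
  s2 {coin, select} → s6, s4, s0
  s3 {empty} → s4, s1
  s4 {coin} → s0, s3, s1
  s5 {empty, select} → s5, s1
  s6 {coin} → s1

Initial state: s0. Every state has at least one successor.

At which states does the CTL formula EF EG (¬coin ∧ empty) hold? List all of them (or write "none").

States satisfying EG (¬coin ∧ empty): {s0, s1, s3, s5}.
States satisfying EF EG (¬coin ∧ empty): {s0, s1, s2, s3, s4, s5, s6}.

{s0, s1, s2, s3, s4, s5, s6}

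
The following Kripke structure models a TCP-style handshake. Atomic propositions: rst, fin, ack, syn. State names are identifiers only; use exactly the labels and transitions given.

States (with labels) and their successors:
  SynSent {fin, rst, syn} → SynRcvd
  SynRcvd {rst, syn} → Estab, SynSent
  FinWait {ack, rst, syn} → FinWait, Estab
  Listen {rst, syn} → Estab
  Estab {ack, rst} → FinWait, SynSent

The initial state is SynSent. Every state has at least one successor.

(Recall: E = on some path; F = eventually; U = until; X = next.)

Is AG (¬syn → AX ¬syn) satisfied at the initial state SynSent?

States satisfying ¬syn → AX ¬syn: {SynSent, SynRcvd, FinWait, Listen}.
States satisfying AG (¬syn → AX ¬syn): ∅.
Estab is reachable from SynSent and violates ¬syn → AX ¬syn, so AG fails at SynSent.
SynSent ∉ Sat(AG (¬syn → AX ¬syn)).

Does not hold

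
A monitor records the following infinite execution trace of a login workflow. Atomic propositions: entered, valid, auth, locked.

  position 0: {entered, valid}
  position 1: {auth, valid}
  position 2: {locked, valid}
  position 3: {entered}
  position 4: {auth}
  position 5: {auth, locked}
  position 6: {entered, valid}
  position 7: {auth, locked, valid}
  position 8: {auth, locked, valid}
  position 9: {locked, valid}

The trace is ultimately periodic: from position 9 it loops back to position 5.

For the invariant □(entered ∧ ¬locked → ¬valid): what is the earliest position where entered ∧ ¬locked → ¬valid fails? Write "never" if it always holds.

At position 0 the labels are {entered, valid}, so entered ∧ ¬locked → ¬valid is false there. This is the first violation.

0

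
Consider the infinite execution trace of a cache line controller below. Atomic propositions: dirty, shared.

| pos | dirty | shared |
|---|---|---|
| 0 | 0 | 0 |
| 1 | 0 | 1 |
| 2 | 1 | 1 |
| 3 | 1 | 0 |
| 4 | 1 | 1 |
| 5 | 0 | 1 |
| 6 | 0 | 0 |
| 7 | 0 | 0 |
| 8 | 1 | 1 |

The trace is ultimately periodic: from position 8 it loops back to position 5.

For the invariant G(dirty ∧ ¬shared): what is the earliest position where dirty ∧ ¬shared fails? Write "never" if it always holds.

0

At position 0 the labels are {}, so dirty ∧ ¬shared is false there. This is the first violation.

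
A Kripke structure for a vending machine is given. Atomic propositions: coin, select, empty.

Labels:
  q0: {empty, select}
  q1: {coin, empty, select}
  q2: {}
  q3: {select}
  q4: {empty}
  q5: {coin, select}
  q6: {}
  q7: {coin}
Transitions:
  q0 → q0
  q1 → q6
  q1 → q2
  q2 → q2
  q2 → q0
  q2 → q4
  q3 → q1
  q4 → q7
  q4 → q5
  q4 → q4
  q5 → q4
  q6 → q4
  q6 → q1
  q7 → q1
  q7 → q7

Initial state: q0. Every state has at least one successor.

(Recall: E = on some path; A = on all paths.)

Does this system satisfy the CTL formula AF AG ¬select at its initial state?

States satisfying AG ¬select: ∅.
States satisfying AF AG ¬select: ∅.
There is a path from q0 along which AG ¬select never holds.
q0 ∉ Sat(AF AG ¬select).

Does not hold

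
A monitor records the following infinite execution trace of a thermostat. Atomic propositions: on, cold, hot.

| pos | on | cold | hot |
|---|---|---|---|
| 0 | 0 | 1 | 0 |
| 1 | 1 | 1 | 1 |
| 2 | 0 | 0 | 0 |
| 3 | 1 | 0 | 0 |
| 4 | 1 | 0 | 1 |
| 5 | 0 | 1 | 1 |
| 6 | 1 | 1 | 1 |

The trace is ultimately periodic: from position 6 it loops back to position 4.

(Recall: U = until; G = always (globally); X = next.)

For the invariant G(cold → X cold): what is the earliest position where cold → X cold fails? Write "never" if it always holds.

Check cold → X cold at each position in order: 0 ✓.
At position 1 the labels are {cold, hot, on} and the next position 2 has {}, so cold → X cold is false there. This is the first violation.

1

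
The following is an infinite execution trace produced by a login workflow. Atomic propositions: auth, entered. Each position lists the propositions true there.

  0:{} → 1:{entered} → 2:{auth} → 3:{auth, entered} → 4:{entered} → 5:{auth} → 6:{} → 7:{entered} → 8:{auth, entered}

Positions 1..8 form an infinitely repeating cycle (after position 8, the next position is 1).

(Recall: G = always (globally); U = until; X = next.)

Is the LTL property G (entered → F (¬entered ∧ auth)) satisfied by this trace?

entered → F (¬entered ∧ auth) holds at every position 0..8, and those are all positions ever visited, so G (entered → F (¬entered ∧ auth)) holds.
Positions where entered holds: 1, 3, 4, 7, 8.
Check F (¬entered ∧ auth) at each: 1→ok, 3→ok, 4→ok, 7→ok, 8→ok.

Satisfied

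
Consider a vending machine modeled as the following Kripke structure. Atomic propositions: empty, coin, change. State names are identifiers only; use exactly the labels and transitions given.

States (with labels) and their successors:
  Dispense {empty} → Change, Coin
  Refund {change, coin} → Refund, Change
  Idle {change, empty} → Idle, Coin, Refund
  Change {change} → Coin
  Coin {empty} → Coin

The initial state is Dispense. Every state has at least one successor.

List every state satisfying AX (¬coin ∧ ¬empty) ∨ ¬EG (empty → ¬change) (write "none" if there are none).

States satisfying ¬coin ∧ ¬empty: {Change}.
States satisfying AX (¬coin ∧ ¬empty): ∅.
States satisfying empty → ¬change: {Dispense, Refund, Change, Coin}.
States satisfying EG (empty → ¬change): {Dispense, Refund, Change, Coin}.
States satisfying ¬EG (empty → ¬change): {Idle}.
States satisfying AX (¬coin ∧ ¬empty) ∨ ¬EG (empty → ¬change): {Idle}.

{Idle}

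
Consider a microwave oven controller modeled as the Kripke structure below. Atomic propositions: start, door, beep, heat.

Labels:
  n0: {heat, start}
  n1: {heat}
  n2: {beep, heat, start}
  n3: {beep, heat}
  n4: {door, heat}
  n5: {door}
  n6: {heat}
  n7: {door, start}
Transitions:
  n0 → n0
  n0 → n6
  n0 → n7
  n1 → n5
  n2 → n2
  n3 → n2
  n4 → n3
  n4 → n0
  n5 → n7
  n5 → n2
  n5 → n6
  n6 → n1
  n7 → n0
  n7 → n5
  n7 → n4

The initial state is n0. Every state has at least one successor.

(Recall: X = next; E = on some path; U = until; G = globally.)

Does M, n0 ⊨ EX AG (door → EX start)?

States satisfying AG (door → EX start): {n0, n1, n2, n3, n4, n5, n6, n7}.
States satisfying EX AG (door → EX start): {n0, n1, n2, n3, n4, n5, n6, n7}.
n0 ∈ Sat(EX AG (door → EX start)).

Holds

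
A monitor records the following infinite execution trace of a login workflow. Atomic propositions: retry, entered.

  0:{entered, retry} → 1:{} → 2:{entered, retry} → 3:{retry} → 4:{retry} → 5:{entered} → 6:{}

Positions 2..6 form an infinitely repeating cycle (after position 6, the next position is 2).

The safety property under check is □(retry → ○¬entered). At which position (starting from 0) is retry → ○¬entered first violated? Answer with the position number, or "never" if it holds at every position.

4

Check retry → ○¬entered at each position in order: 0 ✓, 1 ✓, 2 ✓, 3 ✓.
At position 4 the labels are {retry} and the next position 5 has {entered}, so retry → ○¬entered is false there. This is the first violation.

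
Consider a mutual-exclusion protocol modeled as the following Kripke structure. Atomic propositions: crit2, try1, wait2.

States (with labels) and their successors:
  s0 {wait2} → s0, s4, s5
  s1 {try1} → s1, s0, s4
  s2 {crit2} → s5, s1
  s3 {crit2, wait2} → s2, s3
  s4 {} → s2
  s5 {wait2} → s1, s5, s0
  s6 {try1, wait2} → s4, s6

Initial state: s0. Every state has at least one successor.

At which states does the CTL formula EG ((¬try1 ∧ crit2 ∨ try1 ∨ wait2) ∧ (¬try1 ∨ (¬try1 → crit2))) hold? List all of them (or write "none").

States satisfying EG ((¬try1 ∧ crit2 ∨ try1 ∨ wait2) ∧ (¬try1 ∨ (¬try1 → crit2))): {s0, s1, s2, s3, s5, s6}.

{s0, s1, s2, s3, s5, s6}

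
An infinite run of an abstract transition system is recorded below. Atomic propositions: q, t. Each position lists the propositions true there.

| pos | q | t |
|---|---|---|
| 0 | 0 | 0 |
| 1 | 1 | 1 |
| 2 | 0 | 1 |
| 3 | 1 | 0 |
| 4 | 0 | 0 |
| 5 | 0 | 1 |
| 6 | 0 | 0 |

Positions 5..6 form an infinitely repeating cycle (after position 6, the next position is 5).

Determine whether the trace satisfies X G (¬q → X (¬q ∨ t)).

Violated

The position after 0 is 1; G (¬q → X (¬q ∨ t)) is false there.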